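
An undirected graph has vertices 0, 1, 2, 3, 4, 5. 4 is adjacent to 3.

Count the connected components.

5

From 0: component {0}.
From 1: component {1}.
From 2: component {2}.
From 3: component {3, 4}.
From 5: component {5}.
That's 5 components.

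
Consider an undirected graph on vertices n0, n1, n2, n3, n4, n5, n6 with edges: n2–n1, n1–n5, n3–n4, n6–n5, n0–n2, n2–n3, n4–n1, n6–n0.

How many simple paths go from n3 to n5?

4

n3–n2–n0–n6–n5
n3–n2–n1–n5
n3–n4–n1–n2–n0–n6–n5
n3–n4–n1–n5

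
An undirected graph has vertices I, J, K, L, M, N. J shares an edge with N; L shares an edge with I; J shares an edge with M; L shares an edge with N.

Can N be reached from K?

K has no edges, so nothing is reachable from it.

No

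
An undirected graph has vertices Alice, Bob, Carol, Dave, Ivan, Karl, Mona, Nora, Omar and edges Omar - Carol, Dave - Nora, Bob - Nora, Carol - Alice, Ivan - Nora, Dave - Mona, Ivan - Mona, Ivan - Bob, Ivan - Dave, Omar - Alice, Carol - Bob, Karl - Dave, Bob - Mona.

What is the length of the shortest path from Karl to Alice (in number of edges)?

5

Distance 0: Karl.
Distance 1: Dave.
Distance 2: Ivan, Mona, Nora.
Distance 3: Bob.
Distance 4: Carol.
Distance 5: Alice, Omar — contains Alice.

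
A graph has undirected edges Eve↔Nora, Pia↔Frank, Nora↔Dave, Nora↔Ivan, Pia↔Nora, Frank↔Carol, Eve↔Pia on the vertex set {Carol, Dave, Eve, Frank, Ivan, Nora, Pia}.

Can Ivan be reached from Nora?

Explore from Nora.
Distance 1: reach Dave, Eve, Ivan, Pia.
Found Ivan.

Yes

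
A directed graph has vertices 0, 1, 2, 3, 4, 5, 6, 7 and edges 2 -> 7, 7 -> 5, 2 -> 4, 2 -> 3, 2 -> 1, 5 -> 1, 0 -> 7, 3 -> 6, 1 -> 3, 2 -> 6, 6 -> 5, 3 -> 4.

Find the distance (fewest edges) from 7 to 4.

4

Distance 0: 7.
Distance 1: 5.
Distance 2: 1.
Distance 3: 3.
Distance 4: 4, 6 — contains 4.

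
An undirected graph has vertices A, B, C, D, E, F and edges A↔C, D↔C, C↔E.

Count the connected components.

3

From A: component {A, C, D, E}.
From B: component {B}.
From F: component {F}.
That's 3 components.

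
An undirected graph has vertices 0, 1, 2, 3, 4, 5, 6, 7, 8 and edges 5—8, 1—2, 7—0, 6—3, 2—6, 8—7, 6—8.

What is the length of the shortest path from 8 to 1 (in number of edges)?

3

Distance 0: 8.
Distance 1: 5, 6, 7.
Distance 2: 0, 2, 3.
Distance 3: 1 — contains 1.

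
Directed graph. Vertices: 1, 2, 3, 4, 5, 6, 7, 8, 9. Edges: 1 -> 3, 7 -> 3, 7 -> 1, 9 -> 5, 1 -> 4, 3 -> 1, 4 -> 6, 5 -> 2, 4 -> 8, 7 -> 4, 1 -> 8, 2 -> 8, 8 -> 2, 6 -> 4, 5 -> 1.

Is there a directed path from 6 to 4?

Explore from 6.
Distance 1: reach 4.
Found 4.

Yes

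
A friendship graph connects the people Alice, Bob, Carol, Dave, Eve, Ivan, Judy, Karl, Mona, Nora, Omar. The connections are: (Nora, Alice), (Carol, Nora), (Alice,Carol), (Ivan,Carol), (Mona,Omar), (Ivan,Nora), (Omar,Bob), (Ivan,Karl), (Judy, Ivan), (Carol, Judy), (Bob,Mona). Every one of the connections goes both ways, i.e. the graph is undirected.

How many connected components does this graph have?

4

From Alice: component {Alice, Carol, Ivan, Judy, Karl, Nora}.
From Bob: component {Bob, Mona, Omar}.
From Dave: component {Dave}.
From Eve: component {Eve}.
That's 4 components.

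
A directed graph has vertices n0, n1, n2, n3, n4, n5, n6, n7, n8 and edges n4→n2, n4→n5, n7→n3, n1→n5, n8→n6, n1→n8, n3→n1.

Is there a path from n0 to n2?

No

n0 has no outgoing edges, so nothing is reachable from it.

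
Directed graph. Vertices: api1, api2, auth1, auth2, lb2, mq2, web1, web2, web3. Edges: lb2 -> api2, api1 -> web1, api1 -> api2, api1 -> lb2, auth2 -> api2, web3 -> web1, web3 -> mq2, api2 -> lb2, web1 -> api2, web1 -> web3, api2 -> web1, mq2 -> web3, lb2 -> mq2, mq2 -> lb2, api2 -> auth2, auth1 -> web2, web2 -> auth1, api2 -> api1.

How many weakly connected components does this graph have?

From api1: component {api1, api2, auth2, lb2, mq2, web1, web3}.
From auth1: component {auth1, web2}.
That's 2 components.

2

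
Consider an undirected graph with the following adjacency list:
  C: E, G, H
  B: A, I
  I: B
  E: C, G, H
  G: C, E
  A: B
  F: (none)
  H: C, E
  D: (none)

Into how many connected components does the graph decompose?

From A: component {A, B, I}.
From C: component {C, E, G, H}.
From D: component {D}.
From F: component {F}.
That's 4 components.

4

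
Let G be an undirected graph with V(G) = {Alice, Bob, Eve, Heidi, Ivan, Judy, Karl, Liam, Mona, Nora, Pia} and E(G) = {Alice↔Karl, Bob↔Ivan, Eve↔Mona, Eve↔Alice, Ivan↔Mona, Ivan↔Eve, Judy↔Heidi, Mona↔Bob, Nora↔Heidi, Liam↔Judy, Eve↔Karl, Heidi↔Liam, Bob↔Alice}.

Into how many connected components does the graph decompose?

From Alice: component {Alice, Bob, Eve, Ivan, Karl, Mona}.
From Heidi: component {Heidi, Judy, Liam, Nora}.
From Pia: component {Pia}.
That's 3 components.

3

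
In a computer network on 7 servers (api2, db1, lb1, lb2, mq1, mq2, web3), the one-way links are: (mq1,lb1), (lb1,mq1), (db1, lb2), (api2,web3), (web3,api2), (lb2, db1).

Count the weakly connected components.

4

From api2: component {api2, web3}.
From db1: component {db1, lb2}.
From lb1: component {lb1, mq1}.
From mq2: component {mq2}.
That's 4 components.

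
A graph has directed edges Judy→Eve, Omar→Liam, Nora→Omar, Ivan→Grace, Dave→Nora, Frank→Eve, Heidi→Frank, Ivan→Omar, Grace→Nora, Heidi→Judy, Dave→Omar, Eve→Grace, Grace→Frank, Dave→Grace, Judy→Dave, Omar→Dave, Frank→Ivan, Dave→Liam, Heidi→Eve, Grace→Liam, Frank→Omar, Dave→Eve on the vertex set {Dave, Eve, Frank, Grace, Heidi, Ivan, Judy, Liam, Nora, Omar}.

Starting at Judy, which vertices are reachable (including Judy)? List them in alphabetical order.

Start at Judy.
Its neighbours: Dave, Eve.
Then their neighbours: Grace, Liam, Nora, Omar.
Then next layer: Frank.
Then next layer: Ivan.
Nothing further is reachable.

Dave, Eve, Frank, Grace, Ivan, Judy, Liam, Nora, Omar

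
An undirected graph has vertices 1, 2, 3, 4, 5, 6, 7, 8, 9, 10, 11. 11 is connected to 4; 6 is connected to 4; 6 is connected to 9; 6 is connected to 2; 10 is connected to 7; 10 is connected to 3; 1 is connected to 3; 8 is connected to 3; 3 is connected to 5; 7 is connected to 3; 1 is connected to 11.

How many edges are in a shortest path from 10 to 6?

5

Distance 0: 10.
Distance 1: 3, 7.
Distance 2: 1, 5, 8.
Distance 3: 11.
Distance 4: 4.
Distance 5: 6 — contains 6.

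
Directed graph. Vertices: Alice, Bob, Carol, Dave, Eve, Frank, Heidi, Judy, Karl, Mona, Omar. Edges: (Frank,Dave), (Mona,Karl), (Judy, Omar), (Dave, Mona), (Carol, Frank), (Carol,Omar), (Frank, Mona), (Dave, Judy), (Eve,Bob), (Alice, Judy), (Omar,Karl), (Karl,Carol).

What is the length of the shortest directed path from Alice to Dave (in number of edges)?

Distance 0: Alice.
Distance 1: Judy.
Distance 2: Omar.
Distance 3: Karl.
Distance 4: Carol.
Distance 5: Frank.
Distance 6: Dave, Mona — contains Dave.

6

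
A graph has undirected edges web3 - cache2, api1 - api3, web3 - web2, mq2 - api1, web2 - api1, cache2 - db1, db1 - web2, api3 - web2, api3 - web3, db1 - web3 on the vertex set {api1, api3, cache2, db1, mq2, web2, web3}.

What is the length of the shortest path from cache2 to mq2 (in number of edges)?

4

Distance 0: cache2.
Distance 1: db1, web3.
Distance 2: api3, web2.
Distance 3: api1.
Distance 4: mq2 — contains mq2.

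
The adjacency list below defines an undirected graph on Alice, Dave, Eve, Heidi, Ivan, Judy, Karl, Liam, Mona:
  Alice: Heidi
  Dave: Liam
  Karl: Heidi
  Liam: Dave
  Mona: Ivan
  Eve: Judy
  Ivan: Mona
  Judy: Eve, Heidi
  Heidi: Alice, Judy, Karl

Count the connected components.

3

From Alice: component {Alice, Eve, Heidi, Judy, Karl}.
From Dave: component {Dave, Liam}.
From Ivan: component {Ivan, Mona}.
That's 3 components.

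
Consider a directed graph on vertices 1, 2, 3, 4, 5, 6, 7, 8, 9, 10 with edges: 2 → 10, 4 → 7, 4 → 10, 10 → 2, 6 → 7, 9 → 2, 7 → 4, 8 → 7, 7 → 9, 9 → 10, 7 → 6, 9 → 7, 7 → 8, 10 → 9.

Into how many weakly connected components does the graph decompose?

From 1: component {1}.
From 2: component {2, 4, 6, 7, 8, 9, 10}.
From 3: component {3}.
From 5: component {5}.
That's 4 components.

4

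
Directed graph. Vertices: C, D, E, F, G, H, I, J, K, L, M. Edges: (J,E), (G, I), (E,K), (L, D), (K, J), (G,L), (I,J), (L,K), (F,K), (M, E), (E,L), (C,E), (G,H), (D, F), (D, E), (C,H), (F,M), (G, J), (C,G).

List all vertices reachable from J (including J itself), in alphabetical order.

Start at J.
Its neighbours: E.
Then their neighbours: K, L.
Then next layer: D.
Then next layer: F.
Then next layer: M.
Nothing further is reachable.

D, E, F, J, K, L, M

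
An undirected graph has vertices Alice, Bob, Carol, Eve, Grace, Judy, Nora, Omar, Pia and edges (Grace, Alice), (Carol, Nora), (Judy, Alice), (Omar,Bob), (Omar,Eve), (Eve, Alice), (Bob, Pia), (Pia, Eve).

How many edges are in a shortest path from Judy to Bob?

4

Distance 0: Judy.
Distance 1: Alice.
Distance 2: Eve, Grace.
Distance 3: Omar, Pia.
Distance 4: Bob — contains Bob.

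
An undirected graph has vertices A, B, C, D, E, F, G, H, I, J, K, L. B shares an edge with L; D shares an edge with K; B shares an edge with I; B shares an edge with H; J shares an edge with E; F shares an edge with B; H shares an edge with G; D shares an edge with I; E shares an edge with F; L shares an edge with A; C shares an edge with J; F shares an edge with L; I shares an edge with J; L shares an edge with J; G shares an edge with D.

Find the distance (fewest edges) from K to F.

Distance 0: K.
Distance 1: D.
Distance 2: G, I.
Distance 3: B, H, J.
Distance 4: C, E, F, L — contains F.

4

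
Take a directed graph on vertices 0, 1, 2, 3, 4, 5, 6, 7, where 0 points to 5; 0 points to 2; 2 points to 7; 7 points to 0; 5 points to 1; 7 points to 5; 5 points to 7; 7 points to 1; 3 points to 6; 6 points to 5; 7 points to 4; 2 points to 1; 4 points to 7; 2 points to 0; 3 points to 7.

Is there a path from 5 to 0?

Explore from 5.
Distance 1: reach 1, 7.
Distance 2: reach 0, 4.
Found 0.

Yes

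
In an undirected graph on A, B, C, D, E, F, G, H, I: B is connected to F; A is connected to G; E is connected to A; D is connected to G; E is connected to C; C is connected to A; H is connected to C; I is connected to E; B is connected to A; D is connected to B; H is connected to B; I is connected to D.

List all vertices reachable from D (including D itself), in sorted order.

A, B, C, D, E, F, G, H, I

Start at D.
Its neighbours: B, G, I.
Then their neighbours: A, E, F, H.
Then next layer: C.
Every vertex is now reached.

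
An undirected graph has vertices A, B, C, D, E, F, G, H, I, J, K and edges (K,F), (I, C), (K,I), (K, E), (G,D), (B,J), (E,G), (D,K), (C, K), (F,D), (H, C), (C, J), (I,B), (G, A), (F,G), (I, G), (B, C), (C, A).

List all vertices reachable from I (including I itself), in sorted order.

A, B, C, D, E, F, G, H, I, J, K

Start at I.
Its neighbours: B, C, G, K.
Then their neighbours: A, D, E, F, H, J.
Every vertex is now reached.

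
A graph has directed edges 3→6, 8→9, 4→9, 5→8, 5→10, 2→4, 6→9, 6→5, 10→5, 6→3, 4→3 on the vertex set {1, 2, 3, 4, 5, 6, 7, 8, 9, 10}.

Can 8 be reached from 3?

Yes

Explore from 3.
Distance 1: reach 6.
Distance 2: reach 5, 9.
Distance 3: reach 8, 10.
Found 8.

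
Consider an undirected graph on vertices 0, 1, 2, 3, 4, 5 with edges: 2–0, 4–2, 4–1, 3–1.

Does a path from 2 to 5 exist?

No

Explore from 2.
Distance 1: reach 0, 4.
Distance 2: reach 1.
Distance 3: reach 3.
The search is exhausted without reaching 5; it lies in a different component.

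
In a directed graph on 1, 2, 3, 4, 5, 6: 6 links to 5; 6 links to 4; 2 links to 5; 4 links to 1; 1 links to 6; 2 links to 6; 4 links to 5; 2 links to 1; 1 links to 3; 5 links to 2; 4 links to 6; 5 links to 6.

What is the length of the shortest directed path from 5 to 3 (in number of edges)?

3

Distance 0: 5.
Distance 1: 2, 6.
Distance 2: 1, 4.
Distance 3: 3 — contains 3.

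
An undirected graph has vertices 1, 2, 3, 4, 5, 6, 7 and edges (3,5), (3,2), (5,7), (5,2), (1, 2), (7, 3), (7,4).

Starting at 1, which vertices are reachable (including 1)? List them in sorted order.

1, 2, 3, 4, 5, 7

Start at 1.
Its neighbours: 2.
Then their neighbours: 3, 5.
Then next layer: 7.
Then next layer: 4.
Nothing further is reachable.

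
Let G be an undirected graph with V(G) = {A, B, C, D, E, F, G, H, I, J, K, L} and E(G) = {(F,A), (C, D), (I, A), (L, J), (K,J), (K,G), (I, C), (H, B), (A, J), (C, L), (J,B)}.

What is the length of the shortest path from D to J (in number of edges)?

Distance 0: D.
Distance 1: C.
Distance 2: I, L.
Distance 3: A, J — contains J.

3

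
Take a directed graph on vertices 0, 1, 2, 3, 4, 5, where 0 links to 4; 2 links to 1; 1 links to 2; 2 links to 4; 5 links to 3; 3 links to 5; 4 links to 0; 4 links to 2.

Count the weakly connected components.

From 0: component {0, 1, 2, 4}.
From 3: component {3, 5}.
That's 2 components.

2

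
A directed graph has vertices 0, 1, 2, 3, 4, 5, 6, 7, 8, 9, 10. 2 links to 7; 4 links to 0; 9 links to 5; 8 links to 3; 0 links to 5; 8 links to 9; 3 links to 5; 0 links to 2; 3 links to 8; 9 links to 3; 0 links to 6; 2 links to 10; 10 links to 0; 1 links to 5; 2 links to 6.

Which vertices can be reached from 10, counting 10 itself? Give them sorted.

0, 2, 5, 6, 7, 10

Start at 10.
Its neighbours: 0.
Then their neighbours: 2, 5, 6.
Then next layer: 7.
Nothing further is reachable.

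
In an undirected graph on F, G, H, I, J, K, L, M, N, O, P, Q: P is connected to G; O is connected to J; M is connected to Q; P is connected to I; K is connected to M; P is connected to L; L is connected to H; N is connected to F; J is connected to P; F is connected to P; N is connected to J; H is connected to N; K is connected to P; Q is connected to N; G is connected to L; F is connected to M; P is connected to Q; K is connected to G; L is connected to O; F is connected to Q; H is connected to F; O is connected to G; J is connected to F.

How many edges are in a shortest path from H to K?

3

Distance 0: H.
Distance 1: F, L, N.
Distance 2: G, J, M, O, P, Q.
Distance 3: I, K — contains K.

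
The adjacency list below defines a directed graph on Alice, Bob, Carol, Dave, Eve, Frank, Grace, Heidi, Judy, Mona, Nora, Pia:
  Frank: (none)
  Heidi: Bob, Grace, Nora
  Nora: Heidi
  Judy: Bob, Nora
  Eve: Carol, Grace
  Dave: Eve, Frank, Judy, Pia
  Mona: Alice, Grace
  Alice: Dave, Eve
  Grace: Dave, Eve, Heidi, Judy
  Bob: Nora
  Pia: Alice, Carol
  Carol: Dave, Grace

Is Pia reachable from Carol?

Yes

Explore from Carol.
Distance 1: reach Dave, Grace.
Distance 2: reach Eve, Frank, Heidi, Judy, Pia.
Found Pia.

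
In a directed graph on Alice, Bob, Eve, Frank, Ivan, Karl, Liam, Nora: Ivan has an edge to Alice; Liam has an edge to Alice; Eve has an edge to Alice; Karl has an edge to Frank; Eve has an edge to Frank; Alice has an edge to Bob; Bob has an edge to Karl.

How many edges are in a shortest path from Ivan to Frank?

4

Distance 0: Ivan.
Distance 1: Alice.
Distance 2: Bob.
Distance 3: Karl.
Distance 4: Frank — contains Frank.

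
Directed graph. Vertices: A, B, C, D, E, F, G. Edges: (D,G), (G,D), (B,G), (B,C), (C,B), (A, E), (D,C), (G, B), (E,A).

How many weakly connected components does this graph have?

3

From A: component {A, E}.
From B: component {B, C, D, G}.
From F: component {F}.
That's 3 components.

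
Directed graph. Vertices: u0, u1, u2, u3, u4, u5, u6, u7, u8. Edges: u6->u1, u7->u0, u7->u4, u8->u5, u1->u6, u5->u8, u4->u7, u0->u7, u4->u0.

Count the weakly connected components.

From u0: component {u0, u4, u7}.
From u1: component {u1, u6}.
From u2: component {u2}.
From u3: component {u3}.
From u5: component {u5, u8}.
That's 5 components.

5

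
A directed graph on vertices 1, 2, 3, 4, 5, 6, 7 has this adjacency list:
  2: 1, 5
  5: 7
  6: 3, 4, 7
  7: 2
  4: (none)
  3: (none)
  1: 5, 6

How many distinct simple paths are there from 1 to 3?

1→6→3

1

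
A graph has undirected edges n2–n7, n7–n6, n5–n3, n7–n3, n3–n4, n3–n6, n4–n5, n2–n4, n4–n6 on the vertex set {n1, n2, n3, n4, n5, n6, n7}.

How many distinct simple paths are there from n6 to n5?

n6–n3–n4–n5
n6–n3–n5
n6–n3–n7–n2–n4–n5
n6–n4–n2–n7–n3–n5
n6–n4–n3–n5
n6–n4–n5
n6–n7–n2–n4–n3–n5
n6–n7–n2–n4–n5
n6–n7–n3–n4–n5
n6–n7–n3–n5

10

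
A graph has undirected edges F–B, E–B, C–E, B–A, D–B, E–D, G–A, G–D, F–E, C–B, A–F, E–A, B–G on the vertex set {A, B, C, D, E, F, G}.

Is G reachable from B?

Yes

Explore from B.
Distance 1: reach A, C, D, E, F, G.
Found G.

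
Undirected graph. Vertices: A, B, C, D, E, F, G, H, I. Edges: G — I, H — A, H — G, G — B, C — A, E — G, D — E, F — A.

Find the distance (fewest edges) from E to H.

Distance 0: E.
Distance 1: D, G.
Distance 2: B, H, I — contains H.

2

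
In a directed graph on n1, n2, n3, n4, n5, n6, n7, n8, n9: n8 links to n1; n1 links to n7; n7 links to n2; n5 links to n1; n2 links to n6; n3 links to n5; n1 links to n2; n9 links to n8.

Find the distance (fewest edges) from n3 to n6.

Distance 0: n3.
Distance 1: n5.
Distance 2: n1.
Distance 3: n2, n7.
Distance 4: n6 — contains n6.

4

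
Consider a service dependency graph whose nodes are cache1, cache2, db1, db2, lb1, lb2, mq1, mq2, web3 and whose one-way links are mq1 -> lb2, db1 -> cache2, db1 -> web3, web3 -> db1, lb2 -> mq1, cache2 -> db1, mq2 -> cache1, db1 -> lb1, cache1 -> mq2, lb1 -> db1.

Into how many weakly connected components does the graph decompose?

4

From cache1: component {cache1, mq2}.
From cache2: component {cache2, db1, lb1, web3}.
From db2: component {db2}.
From lb2: component {lb2, mq1}.
That's 4 components.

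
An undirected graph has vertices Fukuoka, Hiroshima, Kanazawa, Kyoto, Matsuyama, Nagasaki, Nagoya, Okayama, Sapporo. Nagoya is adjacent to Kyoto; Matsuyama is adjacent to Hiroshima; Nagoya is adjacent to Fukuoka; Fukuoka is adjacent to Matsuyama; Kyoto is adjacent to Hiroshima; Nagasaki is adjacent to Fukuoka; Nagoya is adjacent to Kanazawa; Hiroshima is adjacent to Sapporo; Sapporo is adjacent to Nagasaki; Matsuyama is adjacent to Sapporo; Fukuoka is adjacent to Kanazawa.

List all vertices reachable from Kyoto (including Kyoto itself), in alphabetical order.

Fukuoka, Hiroshima, Kanazawa, Kyoto, Matsuyama, Nagasaki, Nagoya, Sapporo

Start at Kyoto.
Its neighbours: Hiroshima, Nagoya.
Then their neighbours: Fukuoka, Kanazawa, Matsuyama, Sapporo.
Then next layer: Nagasaki.
Nothing further is reachable.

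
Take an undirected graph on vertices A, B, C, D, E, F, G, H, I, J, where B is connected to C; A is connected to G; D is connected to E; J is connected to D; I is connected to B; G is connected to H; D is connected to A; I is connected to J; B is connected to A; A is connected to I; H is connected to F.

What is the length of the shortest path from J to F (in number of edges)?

5

Distance 0: J.
Distance 1: D, I.
Distance 2: A, B, E.
Distance 3: C, G.
Distance 4: H.
Distance 5: F — contains F.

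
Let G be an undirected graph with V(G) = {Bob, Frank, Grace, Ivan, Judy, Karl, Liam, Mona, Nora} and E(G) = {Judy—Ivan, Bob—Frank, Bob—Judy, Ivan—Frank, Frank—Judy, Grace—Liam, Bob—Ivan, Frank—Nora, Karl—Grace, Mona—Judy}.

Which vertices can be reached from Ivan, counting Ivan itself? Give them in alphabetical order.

Start at Ivan.
Its neighbours: Bob, Frank, Judy.
Then their neighbours: Mona, Nora.
Nothing further is reachable.

Bob, Frank, Ivan, Judy, Mona, Nora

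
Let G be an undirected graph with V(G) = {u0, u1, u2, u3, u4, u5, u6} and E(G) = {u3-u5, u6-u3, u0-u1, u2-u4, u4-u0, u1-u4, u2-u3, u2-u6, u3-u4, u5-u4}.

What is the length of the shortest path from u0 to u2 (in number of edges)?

2

Distance 0: u0.
Distance 1: u1, u4.
Distance 2: u2, u3, u5 — contains u2.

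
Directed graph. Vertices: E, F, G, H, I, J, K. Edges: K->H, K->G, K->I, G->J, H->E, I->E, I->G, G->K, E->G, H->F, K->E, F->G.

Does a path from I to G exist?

Yes

Explore from I.
Distance 1: reach E, G.
Found G.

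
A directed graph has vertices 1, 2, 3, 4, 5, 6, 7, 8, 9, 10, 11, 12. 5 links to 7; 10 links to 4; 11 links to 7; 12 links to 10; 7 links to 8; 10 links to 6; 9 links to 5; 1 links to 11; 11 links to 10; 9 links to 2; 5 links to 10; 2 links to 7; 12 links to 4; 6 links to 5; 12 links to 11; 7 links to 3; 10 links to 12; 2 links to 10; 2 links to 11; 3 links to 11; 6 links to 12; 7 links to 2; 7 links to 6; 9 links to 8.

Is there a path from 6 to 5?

Explore from 6.
Distance 1: reach 5, 12.
Found 5.

Yes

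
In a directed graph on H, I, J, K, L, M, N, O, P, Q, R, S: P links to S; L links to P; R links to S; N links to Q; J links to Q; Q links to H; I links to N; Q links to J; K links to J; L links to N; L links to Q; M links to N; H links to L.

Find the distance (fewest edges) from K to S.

6

Distance 0: K.
Distance 1: J.
Distance 2: Q.
Distance 3: H.
Distance 4: L.
Distance 5: N, P.
Distance 6: S — contains S.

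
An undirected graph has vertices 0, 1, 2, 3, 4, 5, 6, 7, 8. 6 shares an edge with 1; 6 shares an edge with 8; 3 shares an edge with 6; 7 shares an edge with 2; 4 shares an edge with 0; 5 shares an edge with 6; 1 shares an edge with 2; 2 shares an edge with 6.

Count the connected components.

From 0: component {0, 4}.
From 1: component {1, 2, 3, 5, 6, 7, 8}.
That's 2 components.

2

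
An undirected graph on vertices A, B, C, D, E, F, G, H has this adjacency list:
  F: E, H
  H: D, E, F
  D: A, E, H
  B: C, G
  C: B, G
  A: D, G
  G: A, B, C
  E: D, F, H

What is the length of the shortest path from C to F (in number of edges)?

Distance 0: C.
Distance 1: B, G.
Distance 2: A.
Distance 3: D.
Distance 4: E, H.
Distance 5: F — contains F.

5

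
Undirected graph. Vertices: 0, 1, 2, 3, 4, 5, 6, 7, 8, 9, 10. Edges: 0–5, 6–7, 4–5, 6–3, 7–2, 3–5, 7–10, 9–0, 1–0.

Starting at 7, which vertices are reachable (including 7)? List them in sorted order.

Start at 7.
Its neighbours: 2, 6, 10.
Then their neighbours: 3.
Then next layer: 5.
Then next layer: 0, 4.
Then next layer: 1, 9.
Nothing further is reachable.

0, 1, 2, 3, 4, 5, 6, 7, 9, 10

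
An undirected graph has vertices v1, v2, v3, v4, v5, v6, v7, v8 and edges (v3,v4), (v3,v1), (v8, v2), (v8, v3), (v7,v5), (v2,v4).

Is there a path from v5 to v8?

No

Explore from v5.
Distance 1: reach v7.
The search is exhausted without reaching v8; it lies in a different component.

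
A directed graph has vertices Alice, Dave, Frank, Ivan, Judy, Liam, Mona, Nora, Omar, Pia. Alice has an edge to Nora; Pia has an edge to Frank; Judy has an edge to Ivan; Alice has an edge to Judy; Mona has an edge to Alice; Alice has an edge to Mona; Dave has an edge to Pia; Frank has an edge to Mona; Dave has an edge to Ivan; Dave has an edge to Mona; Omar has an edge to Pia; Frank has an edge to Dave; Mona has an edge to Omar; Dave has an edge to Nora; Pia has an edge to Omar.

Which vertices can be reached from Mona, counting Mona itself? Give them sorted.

Start at Mona.
Its neighbours: Alice, Omar.
Then their neighbours: Judy, Nora, Pia.
Then next layer: Frank, Ivan.
Then next layer: Dave.
Nothing further is reachable.

Alice, Dave, Frank, Ivan, Judy, Mona, Nora, Omar, Pia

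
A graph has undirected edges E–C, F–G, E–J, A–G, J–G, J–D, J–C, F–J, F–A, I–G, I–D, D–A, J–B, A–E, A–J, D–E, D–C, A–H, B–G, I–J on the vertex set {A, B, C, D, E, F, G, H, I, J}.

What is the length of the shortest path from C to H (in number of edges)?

Distance 0: C.
Distance 1: D, E, J.
Distance 2: A, B, F, G, I.
Distance 3: H — contains H.

3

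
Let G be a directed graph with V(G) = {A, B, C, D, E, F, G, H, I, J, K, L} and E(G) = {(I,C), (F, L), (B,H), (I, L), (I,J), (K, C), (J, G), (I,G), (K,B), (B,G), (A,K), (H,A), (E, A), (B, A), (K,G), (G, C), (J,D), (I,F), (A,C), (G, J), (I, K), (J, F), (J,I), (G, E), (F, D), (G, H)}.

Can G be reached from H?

Explore from H.
Distance 1: reach A.
Distance 2: reach C, K.
Distance 3: reach B, G.
Found G.

Yes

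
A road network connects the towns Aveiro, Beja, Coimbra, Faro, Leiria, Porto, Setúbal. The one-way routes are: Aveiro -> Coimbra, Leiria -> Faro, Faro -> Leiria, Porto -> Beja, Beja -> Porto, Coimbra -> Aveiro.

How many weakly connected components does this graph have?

4

From Aveiro: component {Aveiro, Coimbra}.
From Beja: component {Beja, Porto}.
From Faro: component {Faro, Leiria}.
From Setúbal: component {Setúbal}.
That's 4 components.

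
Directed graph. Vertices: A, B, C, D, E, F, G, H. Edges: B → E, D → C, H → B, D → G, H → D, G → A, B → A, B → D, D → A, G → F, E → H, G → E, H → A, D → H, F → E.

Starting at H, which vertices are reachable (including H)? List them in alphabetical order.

A, B, C, D, E, F, G, H

Start at H.
Its neighbours: A, B, D.
Then their neighbours: C, E, G.
Then next layer: F.
Every vertex is now reached.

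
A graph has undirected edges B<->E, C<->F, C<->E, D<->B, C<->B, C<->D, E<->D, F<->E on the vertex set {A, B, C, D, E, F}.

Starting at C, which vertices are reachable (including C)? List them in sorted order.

B, C, D, E, F

Start at C.
Its neighbours: B, D, E, F.
Nothing further is reachable.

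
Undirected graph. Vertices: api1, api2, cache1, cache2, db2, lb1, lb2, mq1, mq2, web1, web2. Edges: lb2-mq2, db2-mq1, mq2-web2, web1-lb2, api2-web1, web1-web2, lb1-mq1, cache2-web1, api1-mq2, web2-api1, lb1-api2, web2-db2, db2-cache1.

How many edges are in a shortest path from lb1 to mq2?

Distance 0: lb1.
Distance 1: api2, mq1.
Distance 2: db2, web1.
Distance 3: cache1, cache2, lb2, web2.
Distance 4: api1, mq2 — contains mq2.

4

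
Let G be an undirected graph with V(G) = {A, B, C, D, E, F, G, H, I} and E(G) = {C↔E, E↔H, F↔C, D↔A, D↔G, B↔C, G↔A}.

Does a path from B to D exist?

Explore from B.
Distance 1: reach C.
Distance 2: reach E, F.
Distance 3: reach H.
The search is exhausted without reaching D; it lies in a different component.

No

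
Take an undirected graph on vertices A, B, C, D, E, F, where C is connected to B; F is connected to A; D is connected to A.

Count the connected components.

From A: component {A, D, F}.
From B: component {B, C}.
From E: component {E}.
That's 3 components.

3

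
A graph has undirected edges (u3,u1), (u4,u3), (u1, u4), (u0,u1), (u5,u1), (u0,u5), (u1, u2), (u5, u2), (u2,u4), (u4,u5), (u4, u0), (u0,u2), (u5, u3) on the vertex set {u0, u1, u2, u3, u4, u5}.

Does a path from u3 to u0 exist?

Yes

Explore from u3.
Distance 1: reach u1, u4, u5.
Distance 2: reach u0, u2.
Found u0.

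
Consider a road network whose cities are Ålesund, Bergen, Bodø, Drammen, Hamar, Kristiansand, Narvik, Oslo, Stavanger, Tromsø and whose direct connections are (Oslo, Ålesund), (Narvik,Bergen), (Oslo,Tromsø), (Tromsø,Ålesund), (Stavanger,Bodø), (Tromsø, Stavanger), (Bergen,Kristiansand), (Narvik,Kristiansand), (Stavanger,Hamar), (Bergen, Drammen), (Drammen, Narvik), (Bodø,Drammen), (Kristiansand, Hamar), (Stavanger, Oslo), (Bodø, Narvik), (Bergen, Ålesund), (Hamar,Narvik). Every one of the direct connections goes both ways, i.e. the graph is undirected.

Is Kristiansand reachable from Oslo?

Explore from Oslo.
Distance 1: reach Ålesund, Stavanger, Tromsø.
Distance 2: reach Bergen, Bodø, Hamar.
Distance 3: reach Drammen, Kristiansand, Narvik.
Found Kristiansand.

Yes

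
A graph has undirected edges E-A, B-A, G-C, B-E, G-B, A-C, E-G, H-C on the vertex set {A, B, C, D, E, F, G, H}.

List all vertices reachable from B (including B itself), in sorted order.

Start at B.
Its neighbours: A, E, G.
Then their neighbours: C.
Then next layer: H.
Nothing further is reachable.

A, B, C, E, G, H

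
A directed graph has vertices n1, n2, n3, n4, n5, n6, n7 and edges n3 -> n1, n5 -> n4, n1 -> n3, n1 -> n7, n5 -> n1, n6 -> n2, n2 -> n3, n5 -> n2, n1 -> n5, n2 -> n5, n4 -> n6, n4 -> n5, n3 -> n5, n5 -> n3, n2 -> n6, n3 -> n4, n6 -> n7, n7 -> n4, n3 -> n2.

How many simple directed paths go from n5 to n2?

8

n5→n1→n3→n2
n5→n1→n3→n4→n6→n2
n5→n1→n7→n4→n6→n2
n5→n2
n5→n3→n1→n7→n4→n6→n2
n5→n3→n2
n5→n3→n4→n6→n2
n5→n4→n6→n2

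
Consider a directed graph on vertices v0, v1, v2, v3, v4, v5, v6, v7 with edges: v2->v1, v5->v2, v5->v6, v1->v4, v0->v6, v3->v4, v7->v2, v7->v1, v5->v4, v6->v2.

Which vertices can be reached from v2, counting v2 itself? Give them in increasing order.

v1, v2, v4

Start at v2.
Its neighbours: v1.
Then their neighbours: v4.
Nothing further is reachable.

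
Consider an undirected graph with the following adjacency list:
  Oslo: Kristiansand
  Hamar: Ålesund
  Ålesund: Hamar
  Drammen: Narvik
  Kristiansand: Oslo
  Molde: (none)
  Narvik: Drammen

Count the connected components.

From Ålesund: component {Ålesund, Hamar}.
From Drammen: component {Drammen, Narvik}.
From Kristiansand: component {Kristiansand, Oslo}.
From Molde: component {Molde}.
That's 4 components.

4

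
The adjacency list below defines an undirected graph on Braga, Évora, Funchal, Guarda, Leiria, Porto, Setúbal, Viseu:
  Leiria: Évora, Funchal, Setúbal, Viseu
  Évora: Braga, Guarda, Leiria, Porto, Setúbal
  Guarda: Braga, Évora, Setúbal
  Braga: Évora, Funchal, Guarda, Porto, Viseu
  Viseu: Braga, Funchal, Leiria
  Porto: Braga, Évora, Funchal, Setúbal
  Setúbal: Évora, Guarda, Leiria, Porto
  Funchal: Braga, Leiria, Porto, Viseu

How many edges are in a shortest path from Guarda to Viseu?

2

Distance 0: Guarda.
Distance 1: Braga, Évora, Setúbal.
Distance 2: Funchal, Leiria, Porto, Viseu — contains Viseu.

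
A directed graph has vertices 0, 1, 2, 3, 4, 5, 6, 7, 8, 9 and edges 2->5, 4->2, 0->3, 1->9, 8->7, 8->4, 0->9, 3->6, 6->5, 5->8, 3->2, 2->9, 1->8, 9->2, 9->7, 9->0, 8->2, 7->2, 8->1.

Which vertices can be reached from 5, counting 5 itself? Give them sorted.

Start at 5.
Its neighbours: 8.
Then their neighbours: 1, 2, 4, 7.
Then next layer: 9.
Then next layer: 0.
Then next layer: 3.
Then next layer: 6.
Every vertex is now reached.

0, 1, 2, 3, 4, 5, 6, 7, 8, 9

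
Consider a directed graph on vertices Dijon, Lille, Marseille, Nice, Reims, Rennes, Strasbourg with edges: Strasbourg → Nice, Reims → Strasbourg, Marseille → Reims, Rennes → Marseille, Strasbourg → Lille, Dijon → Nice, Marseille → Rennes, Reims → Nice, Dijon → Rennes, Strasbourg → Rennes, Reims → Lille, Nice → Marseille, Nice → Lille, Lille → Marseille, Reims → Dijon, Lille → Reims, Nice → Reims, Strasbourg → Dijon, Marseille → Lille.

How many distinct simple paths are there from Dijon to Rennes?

10

Dijon→Nice→Lille→Marseille→Reims→Strasbourg→Rennes
Dijon→Nice→Lille→Marseille→Rennes
Dijon→Nice→Lille→Reims→Strasbourg→Rennes
Dijon→Nice→Marseille→Lille→Reims→Strasbourg→Rennes
Dijon→Nice→Marseille→Reims→Strasbourg→Rennes
Dijon→Nice→Marseille→Rennes
Dijon→Nice→Reims→Lille→Marseille→Rennes
Dijon→Nice→Reims→Strasbourg→Lille→Marseille→Rennes
Dijon→Nice→Reims→Strasbourg→Rennes
Dijon→Rennes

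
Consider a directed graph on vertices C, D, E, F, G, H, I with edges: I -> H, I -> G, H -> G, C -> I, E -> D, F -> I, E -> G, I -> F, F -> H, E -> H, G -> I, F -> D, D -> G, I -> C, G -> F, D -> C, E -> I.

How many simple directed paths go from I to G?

4

I→F→D→G
I→F→H→G
I→G
I→H→G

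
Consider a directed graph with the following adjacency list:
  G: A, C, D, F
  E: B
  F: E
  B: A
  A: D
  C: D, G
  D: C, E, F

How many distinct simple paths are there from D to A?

4

D→C→G→A
D→C→G→F→E→B→A
D→E→B→A
D→F→E→B→A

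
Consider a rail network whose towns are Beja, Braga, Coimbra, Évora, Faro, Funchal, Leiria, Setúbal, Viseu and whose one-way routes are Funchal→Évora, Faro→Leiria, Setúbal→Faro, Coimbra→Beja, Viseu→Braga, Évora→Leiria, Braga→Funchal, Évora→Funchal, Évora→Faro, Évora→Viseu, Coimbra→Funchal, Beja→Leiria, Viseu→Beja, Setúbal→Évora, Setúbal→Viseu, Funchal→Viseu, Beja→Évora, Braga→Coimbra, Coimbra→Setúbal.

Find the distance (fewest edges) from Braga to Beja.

Distance 0: Braga.
Distance 1: Coimbra, Funchal.
Distance 2: Beja, Évora, Setúbal, Viseu — contains Beja.

2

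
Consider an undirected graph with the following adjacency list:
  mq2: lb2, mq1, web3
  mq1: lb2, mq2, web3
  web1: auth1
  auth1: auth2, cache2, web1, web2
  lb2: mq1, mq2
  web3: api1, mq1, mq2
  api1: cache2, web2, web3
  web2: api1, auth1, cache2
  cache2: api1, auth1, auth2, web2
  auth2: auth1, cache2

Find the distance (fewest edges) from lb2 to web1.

Distance 0: lb2.
Distance 1: mq1, mq2.
Distance 2: web3.
Distance 3: api1.
Distance 4: cache2, web2.
Distance 5: auth1, auth2.
Distance 6: web1 — contains web1.

6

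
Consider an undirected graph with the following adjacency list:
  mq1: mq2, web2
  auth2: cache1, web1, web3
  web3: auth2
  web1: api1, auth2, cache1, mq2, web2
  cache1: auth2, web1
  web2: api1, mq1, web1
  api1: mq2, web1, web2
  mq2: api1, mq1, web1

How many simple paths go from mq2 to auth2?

10

mq2–api1–web1–auth2
mq2–api1–web1–cache1–auth2
mq2–api1–web2–web1–auth2
mq2–api1–web2–web1–cache1–auth2
mq2–mq1–web2–api1–web1–auth2
mq2–mq1–web2–api1–web1–cache1–auth2
mq2–mq1–web2–web1–auth2
mq2–mq1–web2–web1–cache1–auth2
mq2–web1–auth2
mq2–web1–cache1–auth2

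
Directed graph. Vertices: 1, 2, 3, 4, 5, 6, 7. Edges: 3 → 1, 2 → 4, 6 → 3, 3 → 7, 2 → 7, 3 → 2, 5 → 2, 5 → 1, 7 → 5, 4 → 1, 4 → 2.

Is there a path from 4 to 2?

Yes

Explore from 4.
Distance 1: reach 1, 2.
Found 2.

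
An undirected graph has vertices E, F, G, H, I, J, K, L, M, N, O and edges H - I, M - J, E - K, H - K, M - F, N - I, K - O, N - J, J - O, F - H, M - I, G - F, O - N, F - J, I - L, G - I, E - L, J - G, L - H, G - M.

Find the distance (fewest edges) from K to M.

Distance 0: K.
Distance 1: E, H, O.
Distance 2: F, I, J, L, N.
Distance 3: G, M — contains M.

3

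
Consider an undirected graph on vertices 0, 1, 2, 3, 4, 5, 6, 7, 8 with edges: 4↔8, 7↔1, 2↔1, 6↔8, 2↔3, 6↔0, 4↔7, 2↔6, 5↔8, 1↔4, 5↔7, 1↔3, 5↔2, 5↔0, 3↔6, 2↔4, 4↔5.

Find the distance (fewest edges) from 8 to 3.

Distance 0: 8.
Distance 1: 4, 5, 6.
Distance 2: 0, 1, 2, 3, 7 — contains 3.

2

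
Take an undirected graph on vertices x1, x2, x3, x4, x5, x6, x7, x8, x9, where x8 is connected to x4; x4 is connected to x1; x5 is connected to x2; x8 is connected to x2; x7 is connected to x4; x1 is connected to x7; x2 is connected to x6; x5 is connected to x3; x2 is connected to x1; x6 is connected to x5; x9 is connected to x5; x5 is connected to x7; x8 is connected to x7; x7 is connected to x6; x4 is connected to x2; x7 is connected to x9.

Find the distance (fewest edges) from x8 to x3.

Distance 0: x8.
Distance 1: x2, x4, x7.
Distance 2: x1, x5, x6, x9.
Distance 3: x3 — contains x3.

3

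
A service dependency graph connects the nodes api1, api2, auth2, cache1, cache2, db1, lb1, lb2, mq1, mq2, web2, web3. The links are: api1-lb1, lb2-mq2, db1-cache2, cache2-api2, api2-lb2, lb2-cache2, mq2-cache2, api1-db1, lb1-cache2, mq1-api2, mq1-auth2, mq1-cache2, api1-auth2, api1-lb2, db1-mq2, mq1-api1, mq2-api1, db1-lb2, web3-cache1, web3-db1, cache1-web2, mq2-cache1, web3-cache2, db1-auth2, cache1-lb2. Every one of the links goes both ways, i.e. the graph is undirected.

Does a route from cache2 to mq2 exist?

Explore from cache2.
Distance 1: reach api2, db1, lb1, lb2, mq1, mq2, web3.
Found mq2.

Yes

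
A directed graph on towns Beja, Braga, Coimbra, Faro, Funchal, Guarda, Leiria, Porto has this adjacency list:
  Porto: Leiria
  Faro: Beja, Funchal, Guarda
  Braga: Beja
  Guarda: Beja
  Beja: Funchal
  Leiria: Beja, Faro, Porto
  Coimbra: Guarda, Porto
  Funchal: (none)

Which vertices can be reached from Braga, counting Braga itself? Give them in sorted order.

Beja, Braga, Funchal

Start at Braga.
Its neighbours: Beja.
Then their neighbours: Funchal.
Nothing further is reachable.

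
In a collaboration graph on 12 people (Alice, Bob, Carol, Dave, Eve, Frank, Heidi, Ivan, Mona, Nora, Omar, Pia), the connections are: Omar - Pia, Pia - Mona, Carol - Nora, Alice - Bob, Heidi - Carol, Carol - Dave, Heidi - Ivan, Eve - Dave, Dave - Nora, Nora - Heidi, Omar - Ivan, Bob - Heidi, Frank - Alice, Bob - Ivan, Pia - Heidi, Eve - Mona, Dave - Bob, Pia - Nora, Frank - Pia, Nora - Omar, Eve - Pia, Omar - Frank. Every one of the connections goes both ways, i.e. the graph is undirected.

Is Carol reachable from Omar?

Explore from Omar.
Distance 1: reach Frank, Ivan, Nora, Pia.
Distance 2: reach Alice, Bob, Carol, Dave, Eve, Heidi, Mona.
Found Carol.

Yes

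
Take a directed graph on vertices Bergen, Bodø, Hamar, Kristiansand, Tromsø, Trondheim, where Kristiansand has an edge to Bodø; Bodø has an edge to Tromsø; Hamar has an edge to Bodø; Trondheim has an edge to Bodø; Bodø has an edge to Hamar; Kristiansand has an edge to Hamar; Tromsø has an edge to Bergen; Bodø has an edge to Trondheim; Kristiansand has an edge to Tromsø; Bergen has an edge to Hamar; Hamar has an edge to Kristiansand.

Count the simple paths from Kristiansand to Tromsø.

Kristiansand→Bodø→Tromsø
Kristiansand→Hamar→Bodø→Tromsø
Kristiansand→Tromsø

3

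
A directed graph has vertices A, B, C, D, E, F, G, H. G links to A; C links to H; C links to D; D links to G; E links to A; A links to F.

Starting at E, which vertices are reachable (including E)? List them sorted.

A, E, F

Start at E.
Its neighbours: A.
Then their neighbours: F.
Nothing further is reachable.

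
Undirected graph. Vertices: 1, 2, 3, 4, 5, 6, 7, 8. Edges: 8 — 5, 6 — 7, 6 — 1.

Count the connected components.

5

From 1: component {1, 6, 7}.
From 2: component {2}.
From 3: component {3}.
From 4: component {4}.
From 5: component {5, 8}.
That's 5 components.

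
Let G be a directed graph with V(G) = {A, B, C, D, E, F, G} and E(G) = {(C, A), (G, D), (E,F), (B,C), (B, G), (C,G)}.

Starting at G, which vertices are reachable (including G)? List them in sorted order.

D, G

Start at G.
Its neighbours: D.
Nothing further is reachable.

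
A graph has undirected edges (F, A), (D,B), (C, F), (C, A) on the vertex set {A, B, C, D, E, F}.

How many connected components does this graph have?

From A: component {A, C, F}.
From B: component {B, D}.
From E: component {E}.
That's 3 components.

3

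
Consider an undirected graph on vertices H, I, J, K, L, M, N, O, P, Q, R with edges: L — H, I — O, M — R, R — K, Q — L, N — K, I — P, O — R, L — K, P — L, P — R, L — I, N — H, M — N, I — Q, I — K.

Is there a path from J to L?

J has no edges, so nothing is reachable from it.

No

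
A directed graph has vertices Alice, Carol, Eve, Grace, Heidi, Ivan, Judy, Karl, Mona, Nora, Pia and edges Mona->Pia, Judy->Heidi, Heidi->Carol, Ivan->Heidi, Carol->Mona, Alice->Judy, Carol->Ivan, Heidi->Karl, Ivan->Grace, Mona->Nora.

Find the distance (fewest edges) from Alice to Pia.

Distance 0: Alice.
Distance 1: Judy.
Distance 2: Heidi.
Distance 3: Carol, Karl.
Distance 4: Ivan, Mona.
Distance 5: Grace, Nora, Pia — contains Pia.

5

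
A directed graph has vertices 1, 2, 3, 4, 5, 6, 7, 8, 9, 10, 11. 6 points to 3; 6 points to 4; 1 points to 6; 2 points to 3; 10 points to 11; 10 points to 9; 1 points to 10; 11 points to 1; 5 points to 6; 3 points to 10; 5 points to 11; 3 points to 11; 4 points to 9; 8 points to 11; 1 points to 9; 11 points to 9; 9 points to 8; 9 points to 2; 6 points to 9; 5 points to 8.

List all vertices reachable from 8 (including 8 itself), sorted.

1, 2, 3, 4, 6, 8, 9, 10, 11

Start at 8.
Its neighbours: 11.
Then their neighbours: 1, 9.
Then next layer: 2, 6, 10.
Then next layer: 3, 4.
Nothing further is reachable.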